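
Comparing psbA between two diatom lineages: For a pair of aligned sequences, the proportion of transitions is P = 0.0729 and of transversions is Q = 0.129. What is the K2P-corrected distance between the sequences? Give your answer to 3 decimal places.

0.235

Under the Kimura two-parameter model, d = −½ ln(1 − 2P − Q) − ¼ ln(1 − 2Q).
1 − 2P − Q = 0.7252, giving −½ ln(0.7252) = 0.160654.
1 − 2Q = 0.742, giving −¼ ln(0.742) = 0.074602.
d = 0.160654 + 0.074602 = 0.235256.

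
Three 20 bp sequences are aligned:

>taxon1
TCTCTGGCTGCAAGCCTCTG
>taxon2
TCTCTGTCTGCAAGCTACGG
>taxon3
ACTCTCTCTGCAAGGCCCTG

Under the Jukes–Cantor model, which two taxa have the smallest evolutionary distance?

taxon1 and taxon2

taxon1–taxon2: 4/20 differ, p = 0.200, d = 0.233.
taxon1–taxon3: 5/20 differ, p = 0.250, d = 0.304.
taxon2–taxon3: 6/20 differ, p = 0.300, d = 0.383.
The smallest distance is between taxon1 and taxon2.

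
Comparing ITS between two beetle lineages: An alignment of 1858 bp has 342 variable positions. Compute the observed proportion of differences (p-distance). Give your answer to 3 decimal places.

0.184

p = 342/1858 = 0.184068… ≈ 0.184 (to 3 d.p.).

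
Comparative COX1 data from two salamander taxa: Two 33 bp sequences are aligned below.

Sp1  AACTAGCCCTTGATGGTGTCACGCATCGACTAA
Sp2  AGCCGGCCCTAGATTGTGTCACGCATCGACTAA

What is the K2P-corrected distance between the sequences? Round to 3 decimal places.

0.171

Of 33 sites, 3 differences are transitions and 2 are transversions, so P = 3/33 ≈ 0.090909 and Q = 2/33 ≈ 0.060606.
Under the Kimura two-parameter model, d = −½ ln(1 − 2P − Q) − ¼ ln(1 − 2Q).
1 − 2P − Q = 0.757576, giving −½ ln(0.757576) = 0.138816.
1 − 2Q = 0.878788, giving −¼ ln(0.878788) = 0.032303.
d = 0.138816 + 0.032303 = 0.171119.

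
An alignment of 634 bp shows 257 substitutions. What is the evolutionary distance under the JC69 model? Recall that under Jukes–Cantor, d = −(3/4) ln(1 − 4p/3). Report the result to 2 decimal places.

0.58

p = 257/634 ≈ 0.405363.
d = −(3/4) ln(1 − 4p/3) = −0.75 ln(1 − 0.540484) = −0.75 ln(0.459516)
  = −0.75 × (-0.777582) = 0.583187 substitutions/site.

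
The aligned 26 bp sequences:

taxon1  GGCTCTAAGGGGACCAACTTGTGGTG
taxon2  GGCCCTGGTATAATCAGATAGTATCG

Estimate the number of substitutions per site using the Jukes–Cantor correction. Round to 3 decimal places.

0.949

The sequences differ at 14 of 26 sites, so p = 14/26 ≈ 0.538462.
d = −(3/4) ln(1 − 4p/3) = −0.75 ln(1 − 0.717949) = −0.75 ln(0.282051)
  = −0.75 × (-1.265667) = 0.949250 substitutions/site.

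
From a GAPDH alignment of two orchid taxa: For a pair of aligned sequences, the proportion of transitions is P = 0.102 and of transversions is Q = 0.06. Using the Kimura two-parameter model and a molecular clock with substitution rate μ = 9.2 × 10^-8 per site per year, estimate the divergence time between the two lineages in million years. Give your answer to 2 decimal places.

1.01

Under the Kimura two-parameter model, d = −½ ln(1 − 2P − Q) − ¼ ln(1 − 2Q).
1 − 2P − Q = 0.736, giving −½ ln(0.736) = 0.153263.
1 − 2Q = 0.88, giving −¼ ln(0.88) = 0.031958.
d = 0.153263 + 0.031958 = 0.185221.
Under a molecular clock d = 2μt, so t = d/(2μ) = 0.185221 / (2 × 9.2 × 10^-8) = 1.01 million years.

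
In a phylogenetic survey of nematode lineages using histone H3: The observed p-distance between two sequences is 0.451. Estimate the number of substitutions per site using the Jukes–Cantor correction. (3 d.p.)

0.690

d = −(3/4) ln(1 − 4p/3) = −0.75 ln(1 − 0.601333) = −0.75 ln(0.398667)
  = −0.75 × (-0.919629) = 0.689722 substitutions/site.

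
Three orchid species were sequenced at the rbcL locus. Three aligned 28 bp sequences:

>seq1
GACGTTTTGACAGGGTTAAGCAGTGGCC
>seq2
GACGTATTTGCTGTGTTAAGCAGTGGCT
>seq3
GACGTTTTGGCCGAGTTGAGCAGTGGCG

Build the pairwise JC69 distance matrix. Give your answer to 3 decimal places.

seq1–seq2: 6/28 sites differ → p ≈ 0.214286, d = −0.75 ln(1 − 0.285715) = 0.252355 ≈ 0.252.
seq1–seq3: 5/28 sites differ → p ≈ 0.178571, d = −0.75 ln(1 − 0.238095) = 0.203950 ≈ 0.204.
seq2–seq3: 6/28 sites differ → p ≈ 0.214286, d = −0.75 ln(1 − 0.285715) = 0.252355 ≈ 0.252.

d(seq1,seq2) = 0.252, d(seq1,seq3) = 0.204, d(seq2,seq3) = 0.252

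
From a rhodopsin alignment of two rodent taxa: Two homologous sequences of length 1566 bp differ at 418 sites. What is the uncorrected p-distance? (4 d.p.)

p = 418/1566 = 0.266922… ≈ 0.2669 (to 4 d.p.).

0.2669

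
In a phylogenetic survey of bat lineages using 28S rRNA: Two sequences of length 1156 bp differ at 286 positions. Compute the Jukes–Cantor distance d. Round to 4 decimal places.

0.3002

p = 286/1156 ≈ 0.247405.
d = −(3/4) ln(1 − 4p/3) = −0.75 ln(1 − 0.329873) = −0.75 ln(0.670127)
  = −0.75 × (-0.400288) = 0.300216 substitutions/site.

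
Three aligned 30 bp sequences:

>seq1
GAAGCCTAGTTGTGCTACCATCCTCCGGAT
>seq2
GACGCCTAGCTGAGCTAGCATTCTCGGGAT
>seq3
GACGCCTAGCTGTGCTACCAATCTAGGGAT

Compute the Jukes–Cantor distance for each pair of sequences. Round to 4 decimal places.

seq1–seq2: 6/30 sites differ → p = 0.2, d = −0.75 ln(1 − 0.266667) = 0.232617 ≈ 0.2326.
seq1–seq3: 6/30 sites differ → p = 0.2, d = −0.75 ln(1 − 0.266667) = 0.232617 ≈ 0.2326.
seq2–seq3: 4/30 sites differ → p ≈ 0.133333, d = −0.75 ln(1 − 0.177777) = 0.146808 ≈ 0.1468.

d(seq1,seq2) = 0.2326, d(seq1,seq3) = 0.2326, d(seq2,seq3) = 0.1468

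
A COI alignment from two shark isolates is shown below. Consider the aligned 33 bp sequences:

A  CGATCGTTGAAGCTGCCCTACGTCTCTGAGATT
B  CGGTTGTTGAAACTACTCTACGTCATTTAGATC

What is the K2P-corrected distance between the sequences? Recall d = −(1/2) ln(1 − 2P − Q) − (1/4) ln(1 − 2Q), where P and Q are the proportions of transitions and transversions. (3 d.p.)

Of 33 sites, 7 differences are transitions and 2 are transversions, so P = 7/33 ≈ 0.212121 and Q = 2/33 ≈ 0.060606.
Under the Kimura two-parameter model, d = −½ ln(1 − 2P − Q) − ¼ ln(1 − 2Q).
1 − 2P − Q = 0.515152, giving −½ ln(0.515152) = 0.331647.
1 − 2Q = 0.878788, giving −¼ ln(0.878788) = 0.032303.
d = 0.331647 + 0.032303 = 0.363950.

0.364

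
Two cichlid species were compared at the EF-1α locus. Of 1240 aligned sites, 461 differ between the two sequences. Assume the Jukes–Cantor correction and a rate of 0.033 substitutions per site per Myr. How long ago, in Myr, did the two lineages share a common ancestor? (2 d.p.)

7.78

p = 461/1240 ≈ 0.371774.
d = −(3/4) ln(1 − 4p/3) = −0.75 ln(1 − 0.495699) = −0.75 ln(0.504301)
  = −0.75 × (-0.684582) = 0.513437 substitutions/site.
Under a molecular clock d = 2μt, so t = d/(2μ) = 0.513437 / (2 × 0.033) = 7.78 Myr.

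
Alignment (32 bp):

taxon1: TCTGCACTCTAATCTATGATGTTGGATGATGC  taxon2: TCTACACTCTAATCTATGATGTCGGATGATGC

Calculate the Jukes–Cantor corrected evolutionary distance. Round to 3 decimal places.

The sequences differ at 2 of 32 sites (4, 23), so p = 2/32 = 0.0625.
d = −(3/4) ln(1 − 4p/3) = −0.75 ln(1 − 0.083333) = −0.75 ln(0.916667)
  = −0.75 × (-0.087011) = 0.065258 substitutions/site.

0.065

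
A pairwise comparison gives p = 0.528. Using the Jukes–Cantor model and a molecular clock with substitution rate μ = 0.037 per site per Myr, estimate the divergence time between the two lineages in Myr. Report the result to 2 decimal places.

12.34

d = −(3/4) ln(1 − 4p/3) = −0.75 ln(1 − 0.704) = −0.75 ln(0.296)
  = −0.75 × (-1.217396) = 0.913047 substitutions/site.
Under a molecular clock d = 2μt, so t = d/(2μ) = 0.913047 / (2 × 0.037) = 12.34 Myr.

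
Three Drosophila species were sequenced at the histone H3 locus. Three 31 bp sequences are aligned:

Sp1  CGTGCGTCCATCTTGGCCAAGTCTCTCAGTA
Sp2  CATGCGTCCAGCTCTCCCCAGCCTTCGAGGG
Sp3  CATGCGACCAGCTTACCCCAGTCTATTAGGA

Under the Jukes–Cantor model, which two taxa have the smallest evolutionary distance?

Sp1–Sp2: 12/31 differ, p = 0.387, d = 0.544.
Sp1–Sp3: 9/31 differ, p = 0.290, d = 0.367.
Sp2–Sp3: 8/31 differ, p = 0.258, d = 0.316.
The smallest distance is between Sp2 and Sp3.

Sp2 and Sp3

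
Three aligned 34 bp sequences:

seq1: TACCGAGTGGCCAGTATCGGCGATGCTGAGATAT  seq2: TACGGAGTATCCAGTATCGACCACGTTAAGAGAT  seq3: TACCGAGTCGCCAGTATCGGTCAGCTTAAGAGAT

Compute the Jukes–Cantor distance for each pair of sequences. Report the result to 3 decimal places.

seq1–seq2: 9/34 sites differ → p ≈ 0.264706, d = −0.75 ln(1 − 0.352941) = 0.326488 ≈ 0.326.
seq1–seq3: 8/34 sites differ → p ≈ 0.235294, d = −0.75 ln(1 − 0.313725) = 0.282358 ≈ 0.282.
seq2–seq3: 7/34 sites differ → p ≈ 0.205882, d = −0.75 ln(1 − 0.274509) = 0.240680 ≈ 0.241.

d(seq1,seq2) = 0.326, d(seq1,seq3) = 0.282, d(seq2,seq3) = 0.241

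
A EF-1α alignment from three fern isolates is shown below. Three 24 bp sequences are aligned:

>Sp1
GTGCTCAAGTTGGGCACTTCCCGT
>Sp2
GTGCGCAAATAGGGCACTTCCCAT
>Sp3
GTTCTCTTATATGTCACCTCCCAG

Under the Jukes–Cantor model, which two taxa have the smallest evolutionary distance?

Sp1–Sp2: 4/24 differ, p = 0.167, d = 0.188.
Sp1–Sp3: 10/24 differ, p = 0.417, d = 0.608.
Sp2–Sp3: 8/24 differ, p = 0.333, d = 0.441.
The smallest distance is between Sp1 and Sp2.

Sp1 and Sp2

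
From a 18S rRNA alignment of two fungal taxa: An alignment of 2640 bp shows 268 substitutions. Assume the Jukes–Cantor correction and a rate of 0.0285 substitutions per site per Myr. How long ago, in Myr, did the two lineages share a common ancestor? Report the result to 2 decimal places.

1.91

p = 268/2640 ≈ 0.101515.
d = −(3/4) ln(1 − 4p/3) = −0.75 ln(1 − 0.135353) = −0.75 ln(0.864647)
  = −0.75 × (-0.145434) = 0.109076 substitutions/site.
Under a molecular clock d = 2μt, so t = d/(2μ) = 0.109076 / (2 × 0.0285) = 1.91 Myr.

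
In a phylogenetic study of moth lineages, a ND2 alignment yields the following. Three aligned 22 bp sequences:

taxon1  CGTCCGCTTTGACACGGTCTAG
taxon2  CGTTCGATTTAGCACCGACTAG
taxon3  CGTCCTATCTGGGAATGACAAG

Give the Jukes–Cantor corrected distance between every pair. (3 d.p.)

taxon1–taxon2: 6/22 sites differ → p ≈ 0.272727, d = −0.75 ln(1 − 0.363636) = 0.338988 ≈ 0.339.
taxon1–taxon3: 9/22 sites differ → p ≈ 0.409091, d = −0.75 ln(1 − 0.545455) = 0.591344 ≈ 0.591.
taxon2–taxon3: 8/22 sites differ → p ≈ 0.363636, d = −0.75 ln(1 − 0.484848) = 0.497470 ≈ 0.497.

d(taxon1,taxon2) = 0.339, d(taxon1,taxon3) = 0.591, d(taxon2,taxon3) = 0.497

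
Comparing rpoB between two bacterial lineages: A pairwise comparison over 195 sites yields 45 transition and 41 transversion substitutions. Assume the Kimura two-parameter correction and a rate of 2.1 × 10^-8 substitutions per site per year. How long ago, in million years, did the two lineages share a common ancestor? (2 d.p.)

P = 45/195 ≈ 0.230769 and Q = 41/195 ≈ 0.210256.
Under the Kimura two-parameter model, d = −½ ln(1 − 2P − Q) − ¼ ln(1 − 2Q).
1 − 2P − Q = 0.328206, giving −½ ln(0.328206) = 0.557057.
1 − 2Q = 0.579488, giving −¼ ln(0.579488) = 0.136403.
d = 0.557057 + 0.136403 = 0.693460.
Under a molecular clock d = 2μt, so t = d/(2μ) = 0.693460 / (2 × 2.1 × 10^-8) = 16.51 million years.

16.51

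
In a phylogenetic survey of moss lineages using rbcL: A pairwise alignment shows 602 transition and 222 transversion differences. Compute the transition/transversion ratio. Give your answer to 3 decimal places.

2.712

R = 602/222 = 2.711711… ≈ 2.712 (to 3 d.p.).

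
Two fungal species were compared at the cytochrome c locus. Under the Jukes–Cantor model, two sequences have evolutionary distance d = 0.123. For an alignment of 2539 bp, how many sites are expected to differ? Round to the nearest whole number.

288

Invert JC69: p = (3/4)(1 − e^(−4d/3)) = 0.75 × (1 − e^(-0.164)) = 0.75 × (1 − 0.848742) = 0.113444.
Expected differing sites = pL ≈ 0.113444 × 2539 = 288.034316 ≈ 288.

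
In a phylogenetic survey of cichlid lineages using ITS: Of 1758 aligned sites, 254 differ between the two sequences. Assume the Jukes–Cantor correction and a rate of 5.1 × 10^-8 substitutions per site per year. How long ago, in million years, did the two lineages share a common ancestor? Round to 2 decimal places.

p = 254/1758 ≈ 0.144482.
d = −(3/4) ln(1 − 4p/3) = −0.75 ln(1 − 0.192643) = −0.75 ln(0.807357)
  = −0.75 × (-0.213989) = 0.160492 substitutions/site.
Under a molecular clock d = 2μt, so t = d/(2μ) = 0.160492 / (2 × 5.1 × 10^-8) = 1.57 million years.

1.57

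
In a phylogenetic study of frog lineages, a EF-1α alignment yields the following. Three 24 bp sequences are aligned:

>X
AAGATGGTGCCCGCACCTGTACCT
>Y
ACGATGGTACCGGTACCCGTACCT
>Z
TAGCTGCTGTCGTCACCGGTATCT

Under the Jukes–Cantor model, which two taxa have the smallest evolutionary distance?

X and Y

X–Y: 5/24 differ, p = 0.208, d = 0.244.
X–Z: 8/24 differ, p = 0.333, d = 0.441.
Y–Z: 10/24 differ, p = 0.417, d = 0.608.
The smallest distance is between X and Y.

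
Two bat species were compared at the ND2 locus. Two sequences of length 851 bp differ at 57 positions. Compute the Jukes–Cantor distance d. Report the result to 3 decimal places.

p = 57/851 ≈ 0.06698.
d = −(3/4) ln(1 − 4p/3) = −0.75 ln(1 − 0.089307) = −0.75 ln(0.910693)
  = −0.75 × (-0.093549) = 0.070162 substitutions/site.

0.070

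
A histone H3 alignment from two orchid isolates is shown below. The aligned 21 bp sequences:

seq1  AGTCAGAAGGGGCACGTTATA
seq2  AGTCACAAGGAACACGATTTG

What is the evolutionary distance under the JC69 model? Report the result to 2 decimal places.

0.36

The sequences differ at 6 of 21 sites (6, 11, 12, 17, 19, 21), so p = 6/21 ≈ 0.285714.
d = −(3/4) ln(1 − 4p/3) = −0.75 ln(1 − 0.380952) = −0.75 ln(0.619048)
  = −0.75 × (-0.479572) = 0.359679 substitutions/site.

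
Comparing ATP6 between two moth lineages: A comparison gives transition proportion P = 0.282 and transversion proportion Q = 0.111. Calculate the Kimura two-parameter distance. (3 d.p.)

0.625

Under the Kimura two-parameter model, d = −½ ln(1 − 2P − Q) − ¼ ln(1 − 2Q).
1 − 2P − Q = 0.325, giving −½ ln(0.325) = 0.561965.
1 − 2Q = 0.778, giving −¼ ln(0.778) = 0.062757.
d = 0.561965 + 0.062757 = 0.624722.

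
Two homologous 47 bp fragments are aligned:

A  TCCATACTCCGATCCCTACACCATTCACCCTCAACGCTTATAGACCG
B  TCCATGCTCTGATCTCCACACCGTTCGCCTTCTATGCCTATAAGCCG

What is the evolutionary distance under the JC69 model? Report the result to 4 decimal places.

0.3121

The sequences differ at 12 of 47 sites, so p = 12/47 ≈ 0.255319.
d = −(3/4) ln(1 − 4p/3) = −0.75 ln(1 − 0.340425) = −0.75 ln(0.659575)
  = −0.75 × (-0.416160) = 0.312120 substitutions/site.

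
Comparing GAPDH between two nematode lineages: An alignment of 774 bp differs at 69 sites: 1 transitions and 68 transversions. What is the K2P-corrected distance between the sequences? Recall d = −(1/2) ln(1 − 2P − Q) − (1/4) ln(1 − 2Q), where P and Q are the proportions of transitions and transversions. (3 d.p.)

0.096

P = 1/774 ≈ 0.001292 and Q = 68/774 ≈ 0.087855.
Under the Kimura two-parameter model, d = −½ ln(1 − 2P − Q) − ¼ ln(1 − 2Q).
1 − 2P − Q = 0.909561, giving −½ ln(0.909561) = 0.047397.
1 − 2Q = 0.82429, giving −¼ ln(0.82429) = 0.048308.
d = 0.047397 + 0.048308 = 0.095705.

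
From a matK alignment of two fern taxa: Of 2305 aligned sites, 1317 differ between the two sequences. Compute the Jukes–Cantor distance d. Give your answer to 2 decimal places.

p = 1317/2305 ≈ 0.571367.
d = −(3/4) ln(1 − 4p/3) = −0.75 ln(1 − 0.761823) = −0.75 ln(0.238177)
  = −0.75 × (-1.434741) = 1.076056 substitutions/site.

1.08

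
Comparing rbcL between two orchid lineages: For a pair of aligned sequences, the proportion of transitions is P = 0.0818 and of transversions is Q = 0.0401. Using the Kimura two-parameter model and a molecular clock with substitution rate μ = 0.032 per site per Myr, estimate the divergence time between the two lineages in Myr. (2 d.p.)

Under the Kimura two-parameter model, d = −½ ln(1 − 2P − Q) − ¼ ln(1 − 2Q).
1 − 2P − Q = 0.7963, giving −½ ln(0.7963) = 0.113890.
1 − 2Q = 0.9198, giving −¼ ln(0.9198) = 0.020900.
d = 0.113890 + 0.020900 = 0.134790.
Under a molecular clock d = 2μt, so t = d/(2μ) = 0.134790 / (2 × 0.032) = 2.11 Myr.

2.11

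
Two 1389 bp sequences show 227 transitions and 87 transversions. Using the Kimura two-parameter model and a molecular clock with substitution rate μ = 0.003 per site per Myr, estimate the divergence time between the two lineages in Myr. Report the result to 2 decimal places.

P = 227/1389 ≈ 0.163427 and Q = 87/1389 ≈ 0.062635.
Under the Kimura two-parameter model, d = −½ ln(1 − 2P − Q) − ¼ ln(1 − 2Q).
1 − 2P − Q = 0.610511, giving −½ ln(0.610511) = 0.246729.
1 − 2Q = 0.87473, giving −¼ ln(0.87473) = 0.033460.
d = 0.246729 + 0.033460 = 0.280189.
Under a molecular clock d = 2μt, so t = d/(2μ) = 0.280189 / (2 × 0.003) = 46.70 Myr.

46.70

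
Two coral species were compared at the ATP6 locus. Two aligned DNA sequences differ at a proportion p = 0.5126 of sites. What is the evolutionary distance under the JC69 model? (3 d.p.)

0.863

d = −(3/4) ln(1 − 4p/3) = −0.75 ln(1 − 0.683467) = −0.75 ln(0.316533)
  = −0.75 × (-1.150328) = 0.862746 substitutions/site.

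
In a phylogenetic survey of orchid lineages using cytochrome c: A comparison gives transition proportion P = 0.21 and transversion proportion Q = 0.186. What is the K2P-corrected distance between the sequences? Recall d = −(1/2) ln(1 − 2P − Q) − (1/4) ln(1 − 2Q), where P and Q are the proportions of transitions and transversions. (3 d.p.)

Under the Kimura two-parameter model, d = −½ ln(1 − 2P − Q) − ¼ ln(1 − 2Q).
1 − 2P − Q = 0.394, giving −½ ln(0.394) = 0.465702.
1 − 2Q = 0.628, giving −¼ ln(0.628) = 0.116304.
d = 0.465702 + 0.116304 = 0.582006.

0.582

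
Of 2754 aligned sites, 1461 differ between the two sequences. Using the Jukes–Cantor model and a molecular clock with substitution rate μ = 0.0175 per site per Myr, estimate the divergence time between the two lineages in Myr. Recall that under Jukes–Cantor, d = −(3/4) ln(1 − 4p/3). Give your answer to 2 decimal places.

26.33

p = 1461/2754 ≈ 0.530501.
d = −(3/4) ln(1 − 4p/3) = −0.75 ln(1 − 0.707335) = −0.75 ln(0.292665)
  = −0.75 × (-1.228727) = 0.921545 substitutions/site.
Under a molecular clock d = 2μt, so t = d/(2μ) = 0.921545 / (2 × 0.0175) = 26.33 Myr.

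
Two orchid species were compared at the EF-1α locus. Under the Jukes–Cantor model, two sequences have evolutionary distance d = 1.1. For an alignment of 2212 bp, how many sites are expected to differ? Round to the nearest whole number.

Invert JC69: p = (3/4)(1 − e^(−4d/3)) = 0.75 × (1 − e^(-1.466667)) = 0.75 × (1 − 0.230693) = 0.576980.
Expected differing sites = pL ≈ 0.576980 × 2212 = 1276.27976 ≈ 1276.

1276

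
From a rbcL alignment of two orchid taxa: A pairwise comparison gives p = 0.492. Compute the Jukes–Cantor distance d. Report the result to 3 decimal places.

0.800

d = −(3/4) ln(1 − 4p/3) = −0.75 ln(1 − 0.656) = −0.75 ln(0.344)
  = −0.75 × (-1.067114) = 0.800336 substitutions/site.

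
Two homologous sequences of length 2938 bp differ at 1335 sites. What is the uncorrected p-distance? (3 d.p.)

0.454

p = 1335/2938 = 0.454390… ≈ 0.454 (to 3 d.p.).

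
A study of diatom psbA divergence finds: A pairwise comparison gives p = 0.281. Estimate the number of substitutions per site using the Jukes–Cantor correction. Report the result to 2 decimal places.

d = −(3/4) ln(1 − 4p/3) = −0.75 ln(1 − 0.374667) = −0.75 ln(0.625333)
  = −0.75 × (-0.469471) = 0.352103 substitutions/site.

0.35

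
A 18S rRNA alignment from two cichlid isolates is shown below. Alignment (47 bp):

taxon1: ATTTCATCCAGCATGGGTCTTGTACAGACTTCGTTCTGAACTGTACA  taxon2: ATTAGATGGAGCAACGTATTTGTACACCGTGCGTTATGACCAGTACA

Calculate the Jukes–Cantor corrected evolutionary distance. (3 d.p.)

The sequences differ at 16 of 47 sites, so p = 16/47 ≈ 0.340426.
d = −(3/4) ln(1 − 4p/3) = −0.75 ln(1 − 0.453901) = −0.75 ln(0.546099)
  = −0.75 × (-0.604955) = 0.453716 substitutions/site.

0.454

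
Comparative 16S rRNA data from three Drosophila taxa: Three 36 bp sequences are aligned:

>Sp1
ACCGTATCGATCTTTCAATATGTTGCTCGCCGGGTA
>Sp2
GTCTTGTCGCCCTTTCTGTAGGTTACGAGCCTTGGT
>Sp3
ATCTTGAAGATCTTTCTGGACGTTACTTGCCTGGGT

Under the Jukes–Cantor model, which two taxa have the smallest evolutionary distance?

Sp2 and Sp3

Sp1–Sp2: 16/36 differ, p = 0.444, d = 0.673.
Sp1–Sp3: 14/36 differ, p = 0.389, d = 0.548.
Sp2–Sp3: 10/36 differ, p = 0.278, d = 0.347.
The smallest distance is between Sp2 and Sp3.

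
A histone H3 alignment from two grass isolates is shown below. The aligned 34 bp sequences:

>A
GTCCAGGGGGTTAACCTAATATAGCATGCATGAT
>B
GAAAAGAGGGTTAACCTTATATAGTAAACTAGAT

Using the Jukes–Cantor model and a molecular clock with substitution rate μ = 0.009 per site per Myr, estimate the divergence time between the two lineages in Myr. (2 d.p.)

The sequences differ at 10 of 34 sites (2, 3, 4, 7, 18, 25, 27, 28, 30, 31), so p = 10/34 ≈ 0.294118.
d = −(3/4) ln(1 − 4p/3) = −0.75 ln(1 − 0.392157) = −0.75 ln(0.607843)
  = −0.75 × (-0.497839) = 0.373379 substitutions/site.
Under a molecular clock d = 2μt, so t = d/(2μ) = 0.373379 / (2 × 0.009) = 20.74 Myr.

20.74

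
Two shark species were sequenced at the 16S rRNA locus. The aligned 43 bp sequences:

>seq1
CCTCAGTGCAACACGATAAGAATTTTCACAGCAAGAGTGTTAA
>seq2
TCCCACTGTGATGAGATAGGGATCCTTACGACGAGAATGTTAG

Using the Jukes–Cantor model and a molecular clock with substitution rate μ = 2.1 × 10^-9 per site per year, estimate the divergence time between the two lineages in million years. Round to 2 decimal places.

145.85

The sequences differ at 18 of 43 sites, so p = 18/43 ≈ 0.418605.
d = −(3/4) ln(1 − 4p/3) = −0.75 ln(1 − 0.55814) = −0.75 ln(0.44186)
  = −0.75 × (-0.816762) = 0.612572 substitutions/site.
Under a molecular clock d = 2μt, so t = d/(2μ) = 0.612572 / (2 × 2.1 × 10^-9) = 145.85 million years.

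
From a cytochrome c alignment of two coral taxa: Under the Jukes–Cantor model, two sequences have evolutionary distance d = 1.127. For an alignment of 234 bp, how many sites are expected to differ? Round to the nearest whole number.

Invert JC69: p = (3/4)(1 − e^(−4d/3)) = 0.75 × (1 − e^(-1.502667)) = 0.75 × (1 − 0.222536) = 0.583098.
Expected differing sites = pL ≈ 0.583098 × 234 = 136.444932 ≈ 136.

136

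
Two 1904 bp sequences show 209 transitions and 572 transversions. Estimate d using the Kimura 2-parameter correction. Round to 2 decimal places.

P = 209/1904 ≈ 0.109769 and Q = 572/1904 ≈ 0.30042.
Under the Kimura two-parameter model, d = −½ ln(1 − 2P − Q) − ¼ ln(1 − 2Q).
1 − 2P − Q = 0.480042, giving −½ ln(0.480042) = 0.366941.
1 − 2Q = 0.39916, giving −¼ ln(0.39916) = 0.229598.
d = 0.366941 + 0.229598 = 0.596539.

0.60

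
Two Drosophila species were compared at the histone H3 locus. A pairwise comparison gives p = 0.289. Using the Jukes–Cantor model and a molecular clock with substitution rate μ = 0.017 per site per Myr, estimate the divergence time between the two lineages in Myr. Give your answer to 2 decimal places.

d = −(3/4) ln(1 − 4p/3) = −0.75 ln(1 − 0.385333) = −0.75 ln(0.614667)
  = −0.75 × (-0.486675) = 0.365006 substitutions/site.
Under a molecular clock d = 2μt, so t = d/(2μ) = 0.365006 / (2 × 0.017) = 10.74 Myr.

10.74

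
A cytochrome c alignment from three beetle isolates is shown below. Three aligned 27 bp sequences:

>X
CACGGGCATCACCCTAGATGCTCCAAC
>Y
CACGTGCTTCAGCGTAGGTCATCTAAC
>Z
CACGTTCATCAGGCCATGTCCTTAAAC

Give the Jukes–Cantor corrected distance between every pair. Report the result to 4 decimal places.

X–Y: 8/27 sites differ → p ≈ 0.296296, d = −0.75 ln(1 − 0.395061) = 0.376971 ≈ 0.3770.
X–Z: 10/27 sites differ → p ≈ 0.37037, d = −0.75 ln(1 − 0.493827) = 0.510658 ≈ 0.5107.
Y–Z: 9/27 sites differ → p ≈ 0.333333, d = −0.75 ln(1 − 0.444444) = 0.440839 ≈ 0.4408.

d(X,Y) = 0.3770, d(X,Z) = 0.5107, d(Y,Z) = 0.4408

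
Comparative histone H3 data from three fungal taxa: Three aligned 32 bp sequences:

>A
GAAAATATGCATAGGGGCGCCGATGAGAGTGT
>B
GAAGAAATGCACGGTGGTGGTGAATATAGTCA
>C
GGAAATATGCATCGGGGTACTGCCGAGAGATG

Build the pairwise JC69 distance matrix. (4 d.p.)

d(A,B) = 0.5851, d(A,C) = 0.4042, d(B,C) = 0.7356

A–B: 13/32 sites differ → p = 0.40625, d = −0.75 ln(1 − 0.541667) = 0.585119 ≈ 0.5851.
A–C: 10/32 sites differ → p = 0.3125, d = −0.75 ln(1 − 0.416667) = 0.404248 ≈ 0.4042.
B–C: 15/32 sites differ → p = 0.46875, d = −0.75 ln(1 − 0.625) = 0.735622 ≈ 0.7356.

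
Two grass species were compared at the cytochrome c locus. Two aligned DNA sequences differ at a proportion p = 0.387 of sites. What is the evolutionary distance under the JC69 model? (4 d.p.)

d = −(3/4) ln(1 − 4p/3) = −0.75 ln(1 − 0.516) = −0.75 ln(0.484)
  = −0.75 × (-0.725670) = 0.544253 substitutions/site.

0.5443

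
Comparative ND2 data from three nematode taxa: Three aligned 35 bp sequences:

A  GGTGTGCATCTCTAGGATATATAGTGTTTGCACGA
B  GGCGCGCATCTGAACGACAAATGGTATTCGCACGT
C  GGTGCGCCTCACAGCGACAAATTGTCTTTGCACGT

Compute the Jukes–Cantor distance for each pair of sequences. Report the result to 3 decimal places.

d(A,B) = 0.407, d(A,C) = 0.407, d(B,C) = 0.273

A–B: 11/35 sites differ → p ≈ 0.314286, d = −0.75 ln(1 − 0.419048) = 0.407315 ≈ 0.407.
A–C: 11/35 sites differ → p ≈ 0.314286, d = −0.75 ln(1 − 0.419048) = 0.407315 ≈ 0.407.
B–C: 8/35 sites differ → p ≈ 0.228571, d = −0.75 ln(1 − 0.304761) = 0.272625 ≈ 0.273.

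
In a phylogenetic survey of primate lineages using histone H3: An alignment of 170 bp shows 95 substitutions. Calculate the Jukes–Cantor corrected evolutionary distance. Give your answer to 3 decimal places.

p = 95/170 ≈ 0.558824.
d = −(3/4) ln(1 − 4p/3) = −0.75 ln(1 − 0.745099) = −0.75 ln(0.254901)
  = −0.75 × (-1.366880) = 1.025160 substitutions/site.

1.025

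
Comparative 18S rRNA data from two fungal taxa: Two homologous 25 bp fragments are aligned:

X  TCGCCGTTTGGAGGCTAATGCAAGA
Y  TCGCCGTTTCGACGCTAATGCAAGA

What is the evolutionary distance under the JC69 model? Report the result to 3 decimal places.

0.085

The sequences differ at 2 of 25 sites (10, 13), so p = 2/25 = 0.08.
d = −(3/4) ln(1 − 4p/3) = −0.75 ln(1 − 0.106667) = −0.75 ln(0.893333)
  = −0.75 × (-0.112796) = 0.084597 substitutions/site.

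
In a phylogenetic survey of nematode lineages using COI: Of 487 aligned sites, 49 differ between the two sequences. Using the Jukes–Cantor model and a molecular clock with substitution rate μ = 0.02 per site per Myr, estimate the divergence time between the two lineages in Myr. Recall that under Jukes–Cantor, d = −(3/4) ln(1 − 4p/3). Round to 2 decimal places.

2.70

p = 49/487 ≈ 0.100616.
d = −(3/4) ln(1 − 4p/3) = −0.75 ln(1 − 0.134155) = −0.75 ln(0.865845)
  = −0.75 × (-0.144049) = 0.108037 substitutions/site.
Under a molecular clock d = 2μt, so t = d/(2μ) = 0.108037 / (2 × 0.02) = 2.70 Myr.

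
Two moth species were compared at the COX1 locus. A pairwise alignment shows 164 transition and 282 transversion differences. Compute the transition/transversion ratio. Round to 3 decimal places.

R = 164/282 = 0.581560… ≈ 0.582 (to 3 d.p.).

0.582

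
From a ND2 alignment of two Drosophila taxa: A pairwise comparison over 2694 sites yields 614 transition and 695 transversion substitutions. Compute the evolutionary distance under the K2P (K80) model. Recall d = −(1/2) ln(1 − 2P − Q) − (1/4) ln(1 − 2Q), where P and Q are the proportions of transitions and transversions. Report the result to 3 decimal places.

0.807

P = 614/2694 ≈ 0.227914 and Q = 695/2694 ≈ 0.257981.
Under the Kimura two-parameter model, d = −½ ln(1 − 2P − Q) − ¼ ln(1 − 2Q).
1 − 2P − Q = 0.286191, giving −½ ln(0.286191) = 0.625548.
1 − 2Q = 0.484038, giving −¼ ln(0.484038) = 0.181398.
d = 0.625548 + 0.181398 = 0.806946.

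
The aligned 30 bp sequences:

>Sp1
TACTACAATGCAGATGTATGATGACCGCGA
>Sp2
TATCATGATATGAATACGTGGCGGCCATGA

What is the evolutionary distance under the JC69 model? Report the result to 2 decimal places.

0.93

The sequences differ at 16 of 30 sites, so p = 16/30 ≈ 0.533333.
d = −(3/4) ln(1 − 4p/3) = −0.75 ln(1 − 0.711111) = −0.75 ln(0.288889)
  = −0.75 × (-1.241713) = 0.931285 substitutions/site.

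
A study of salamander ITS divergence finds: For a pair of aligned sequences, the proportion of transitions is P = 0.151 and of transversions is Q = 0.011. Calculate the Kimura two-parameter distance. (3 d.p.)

Under the Kimura two-parameter model, d = −½ ln(1 − 2P − Q) − ¼ ln(1 − 2Q).
1 − 2P − Q = 0.687, giving −½ ln(0.687) = 0.187710.
1 − 2Q = 0.978, giving −¼ ln(0.978) = 0.005561.
d = 0.187710 + 0.005561 = 0.193271.

0.193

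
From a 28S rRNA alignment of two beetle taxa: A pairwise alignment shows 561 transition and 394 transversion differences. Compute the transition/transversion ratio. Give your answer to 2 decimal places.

R = 561/394 = 1.423857… ≈ 1.42 (to 2 d.p.).

1.42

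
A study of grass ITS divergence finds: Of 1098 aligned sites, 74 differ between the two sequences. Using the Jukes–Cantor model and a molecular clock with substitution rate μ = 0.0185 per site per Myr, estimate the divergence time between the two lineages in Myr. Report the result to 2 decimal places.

1.91

p = 74/1098 ≈ 0.067395.
d = −(3/4) ln(1 − 4p/3) = −0.75 ln(1 − 0.08986) = −0.75 ln(0.91014)
  = −0.75 × (-0.094157) = 0.070618 substitutions/site.
Under a molecular clock d = 2μt, so t = d/(2μ) = 0.070618 / (2 × 0.0185) = 1.91 Myr.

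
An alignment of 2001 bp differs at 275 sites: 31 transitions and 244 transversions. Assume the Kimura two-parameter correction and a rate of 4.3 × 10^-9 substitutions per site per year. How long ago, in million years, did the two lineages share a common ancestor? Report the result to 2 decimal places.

P = 31/2001 ≈ 0.015492 and Q = 244/2001 ≈ 0.121939.
Under the Kimura two-parameter model, d = −½ ln(1 − 2P − Q) − ¼ ln(1 − 2Q).
1 − 2P − Q = 0.847077, giving −½ ln(0.847077) = 0.082982.
1 − 2Q = 0.756122, giving −¼ ln(0.756122) = 0.069888.
d = 0.082982 + 0.069888 = 0.152870.
Under a molecular clock d = 2μt, so t = d/(2μ) = 0.152870 / (2 × 4.3 × 10^-9) = 17.78 million years.

17.78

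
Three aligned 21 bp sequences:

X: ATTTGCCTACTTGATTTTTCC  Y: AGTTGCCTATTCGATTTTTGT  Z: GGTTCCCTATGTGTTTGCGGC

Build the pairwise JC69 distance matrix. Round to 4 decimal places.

X–Y: 5/21 sites differ → p ≈ 0.238095, d = −0.75 ln(1 − 0.31746) = 0.286451 ≈ 0.2865.
X–Z: 10/21 sites differ → p ≈ 0.47619, d = −0.75 ln(1 − 0.63492) = 0.755729 ≈ 0.7557.
Y–Z: 9/21 sites differ → p ≈ 0.428571, d = −0.75 ln(1 − 0.571428) = 0.635472 ≈ 0.6355.

d(X,Y) = 0.2865, d(X,Z) = 0.7557, d(Y,Z) = 0.6355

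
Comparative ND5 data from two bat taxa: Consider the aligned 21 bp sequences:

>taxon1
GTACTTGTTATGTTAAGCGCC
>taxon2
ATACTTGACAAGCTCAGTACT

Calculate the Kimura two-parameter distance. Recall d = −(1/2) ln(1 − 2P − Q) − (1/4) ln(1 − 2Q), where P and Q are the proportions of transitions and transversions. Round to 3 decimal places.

0.710

Of 21 sites, 6 differences are transitions and 3 are transversions, so P = 6/21 ≈ 0.285714 and Q = 3/21 ≈ 0.142857.
Under the Kimura two-parameter model, d = −½ ln(1 − 2P − Q) − ¼ ln(1 − 2Q).
1 − 2P − Q = 0.285715, giving −½ ln(0.285715) = 0.626380.
1 − 2Q = 0.714286, giving −¼ ln(0.714286) = 0.084118.
d = 0.626380 + 0.084118 = 0.710498.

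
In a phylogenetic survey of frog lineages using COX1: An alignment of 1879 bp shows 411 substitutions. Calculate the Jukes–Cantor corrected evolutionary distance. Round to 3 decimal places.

0.259

p = 411/1879 ≈ 0.218733.
d = −(3/4) ln(1 − 4p/3) = −0.75 ln(1 − 0.291644) = −0.75 ln(0.708356)
  = −0.75 × (-0.344808) = 0.258606 substitutions/site.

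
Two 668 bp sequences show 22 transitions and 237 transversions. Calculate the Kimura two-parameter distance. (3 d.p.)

0.582

P = 22/668 ≈ 0.032934 and Q = 237/668 ≈ 0.35479.
Under the Kimura two-parameter model, d = −½ ln(1 − 2P − Q) − ¼ ln(1 − 2Q).
1 − 2P − Q = 0.579342, giving −½ ln(0.579342) = 0.272931.
1 − 2Q = 0.29042, giving −¼ ln(0.29042) = 0.309107.
d = 0.272931 + 0.309107 = 0.582038.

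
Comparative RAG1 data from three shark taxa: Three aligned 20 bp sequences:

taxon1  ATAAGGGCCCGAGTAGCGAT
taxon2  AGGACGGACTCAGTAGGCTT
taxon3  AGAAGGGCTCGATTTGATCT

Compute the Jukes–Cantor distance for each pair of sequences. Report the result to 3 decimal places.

taxon1–taxon2: 9/20 sites differ → p = 0.45, d = −0.75 ln(1 − 0.6) = 0.687218 ≈ 0.687.
taxon1–taxon3: 7/20 sites differ → p = 0.35, d = −0.75 ln(1 − 0.466667) = 0.471457 ≈ 0.471.
taxon2–taxon3: 11/20 sites differ → p = 0.55, d = −0.75 ln(1 − 0.733333) = 0.991316 ≈ 0.991.

d(taxon1,taxon2) = 0.687, d(taxon1,taxon3) = 0.471, d(taxon2,taxon3) = 0.991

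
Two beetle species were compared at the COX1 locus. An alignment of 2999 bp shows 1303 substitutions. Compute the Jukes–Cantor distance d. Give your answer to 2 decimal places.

p = 1303/2999 ≈ 0.434478.
d = −(3/4) ln(1 − 4p/3) = −0.75 ln(1 − 0.579304) = −0.75 ln(0.420696)
  = −0.75 × (-0.865845) = 0.649384 substitutions/site.

0.65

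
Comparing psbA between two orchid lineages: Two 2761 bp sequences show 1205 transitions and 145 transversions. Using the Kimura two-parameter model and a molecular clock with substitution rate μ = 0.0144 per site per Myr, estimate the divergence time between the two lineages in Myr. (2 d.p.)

46.02

P = 1205/2761 ≈ 0.436436 and Q = 145/2761 ≈ 0.052517.
Under the Kimura two-parameter model, d = −½ ln(1 − 2P − Q) − ¼ ln(1 − 2Q).
1 − 2P − Q = 0.074611, giving −½ ln(0.074611) = 1.297734.
1 − 2Q = 0.894966, giving −¼ ln(0.894966) = 0.027742.
d = 1.297734 + 0.027742 = 1.325476.
Under a molecular clock d = 2μt, so t = d/(2μ) = 1.325476 / (2 × 0.0144) = 46.02 Myr.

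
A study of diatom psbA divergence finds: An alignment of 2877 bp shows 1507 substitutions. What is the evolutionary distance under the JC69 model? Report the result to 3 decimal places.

p = 1507/2877 ≈ 0.52381.
d = −(3/4) ln(1 − 4p/3) = −0.75 ln(1 − 0.698413) = −0.75 ln(0.301587)
  = −0.75 × (-1.198697) = 0.899023 substitutions/site.

0.899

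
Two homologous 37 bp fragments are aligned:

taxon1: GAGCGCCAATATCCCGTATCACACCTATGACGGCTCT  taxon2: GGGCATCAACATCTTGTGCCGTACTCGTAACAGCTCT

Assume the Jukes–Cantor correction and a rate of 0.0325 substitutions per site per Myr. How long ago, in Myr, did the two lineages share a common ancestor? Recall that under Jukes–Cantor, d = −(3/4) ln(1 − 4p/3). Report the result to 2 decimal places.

The sequences differ at 15 of 37 sites, so p = 15/37 ≈ 0.405405.
d = −(3/4) ln(1 − 4p/3) = −0.75 ln(1 − 0.54054) = −0.75 ln(0.45946)
  = −0.75 × (-0.777703) = 0.583277 substitutions/site.
Under a molecular clock d = 2μt, so t = d/(2μ) = 0.583277 / (2 × 0.0325) = 8.97 Myr.

8.97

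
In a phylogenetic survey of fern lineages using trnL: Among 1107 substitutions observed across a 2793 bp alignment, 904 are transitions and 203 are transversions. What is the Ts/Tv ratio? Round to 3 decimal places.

R = 904/203 = 4.453201… ≈ 4.453 (to 3 d.p.).

4.453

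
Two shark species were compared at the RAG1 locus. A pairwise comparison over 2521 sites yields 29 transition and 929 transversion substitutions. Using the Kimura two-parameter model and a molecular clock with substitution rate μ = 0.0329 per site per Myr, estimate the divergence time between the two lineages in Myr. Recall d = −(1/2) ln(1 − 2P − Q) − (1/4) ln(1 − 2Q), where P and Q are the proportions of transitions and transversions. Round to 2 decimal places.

P = 29/2521 ≈ 0.011503 and Q = 929/2521 ≈ 0.368505.
Under the Kimura two-parameter model, d = −½ ln(1 − 2P − Q) − ¼ ln(1 − 2Q).
1 − 2P − Q = 0.608489, giving −½ ln(0.608489) = 0.248388.
1 − 2Q = 0.26299, giving −¼ ln(0.26299) = 0.333910.
d = 0.248388 + 0.333910 = 0.582298.
Under a molecular clock d = 2μt, so t = d/(2μ) = 0.582298 / (2 × 0.0329) = 8.85 Myr.

8.85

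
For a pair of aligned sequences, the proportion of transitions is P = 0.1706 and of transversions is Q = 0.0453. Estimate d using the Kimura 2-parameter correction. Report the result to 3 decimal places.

0.268

Under the Kimura two-parameter model, d = −½ ln(1 − 2P − Q) − ¼ ln(1 − 2Q).
1 − 2P − Q = 0.6135, giving −½ ln(0.6135) = 0.244288.
1 − 2Q = 0.9094, giving −¼ ln(0.9094) = 0.023743.
d = 0.244288 + 0.023743 = 0.268031.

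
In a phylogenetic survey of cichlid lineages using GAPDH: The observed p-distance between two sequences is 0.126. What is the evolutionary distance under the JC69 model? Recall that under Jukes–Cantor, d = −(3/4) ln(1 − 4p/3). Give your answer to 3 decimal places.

d = −(3/4) ln(1 − 4p/3) = −0.75 ln(1 − 0.168) = −0.75 ln(0.832)
  = −0.75 × (-0.183923) = 0.137942 substitutions/site.

0.138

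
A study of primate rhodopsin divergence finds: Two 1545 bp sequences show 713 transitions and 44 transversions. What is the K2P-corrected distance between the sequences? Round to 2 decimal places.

P = 713/1545 ≈ 0.461489 and Q = 44/1545 ≈ 0.028479.
Under the Kimura two-parameter model, d = −½ ln(1 − 2P − Q) − ¼ ln(1 − 2Q).
1 − 2P − Q = 0.048543, giving −½ ln(0.048543) = 1.512653.
1 − 2Q = 0.943042, giving −¼ ln(0.943042) = 0.014661.
d = 1.512653 + 0.014661 = 1.527314.

1.53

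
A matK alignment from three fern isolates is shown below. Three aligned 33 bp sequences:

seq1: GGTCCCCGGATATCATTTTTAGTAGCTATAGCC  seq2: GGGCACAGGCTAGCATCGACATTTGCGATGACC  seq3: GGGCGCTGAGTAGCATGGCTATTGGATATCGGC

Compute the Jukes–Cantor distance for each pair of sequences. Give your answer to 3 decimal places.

d(seq1,seq2) = 0.625, d(seq1,seq3) = 0.625, d(seq2,seq3) = 0.559

seq1–seq2: 14/33 sites differ → p ≈ 0.424242, d = −0.75 ln(1 − 0.565656) = 0.625439 ≈ 0.625.
seq1–seq3: 14/33 sites differ → p ≈ 0.424242, d = −0.75 ln(1 − 0.565656) = 0.625439 ≈ 0.625.
seq2–seq3: 13/33 sites differ → p ≈ 0.393939, d = −0.75 ln(1 − 0.525252) = 0.558728 ≈ 0.559.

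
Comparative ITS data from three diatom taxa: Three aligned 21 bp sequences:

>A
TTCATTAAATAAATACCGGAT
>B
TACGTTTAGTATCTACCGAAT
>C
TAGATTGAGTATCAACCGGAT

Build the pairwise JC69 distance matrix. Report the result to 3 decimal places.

d(A,B) = 0.441, d(A,C) = 0.441, d(B,C) = 0.286

A–B: 7/21 sites differ → p ≈ 0.333333, d = −0.75 ln(1 − 0.444444) = 0.440839 ≈ 0.441.
A–C: 7/21 sites differ → p ≈ 0.333333, d = −0.75 ln(1 − 0.444444) = 0.440839 ≈ 0.441.
B–C: 5/21 sites differ → p ≈ 0.238095, d = −0.75 ln(1 − 0.31746) = 0.286451 ≈ 0.286.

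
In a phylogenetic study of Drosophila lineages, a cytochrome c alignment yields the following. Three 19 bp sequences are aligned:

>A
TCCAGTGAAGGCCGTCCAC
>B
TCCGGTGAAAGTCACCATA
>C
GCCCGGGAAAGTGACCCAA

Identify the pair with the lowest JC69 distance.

B and C

A–B: 8/19 differ, p = 0.421, d = 0.618.
A–C: 9/19 differ, p = 0.474, d = 0.749.
B–C: 6/19 differ, p = 0.316, d = 0.410.
The smallest distance is between B and C.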